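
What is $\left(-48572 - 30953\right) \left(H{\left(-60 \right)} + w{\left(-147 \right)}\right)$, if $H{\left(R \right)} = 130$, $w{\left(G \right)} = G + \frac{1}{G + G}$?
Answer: $\frac{397545475}{294} \approx 1.3522 \cdot 10^{6}$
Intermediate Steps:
$w{\left(G \right)} = G + \frac{1}{2 G}$
$\left(-48572 - 30953\right) \left(H{\left(-60 \right)} + w{\left(-147 \right)}\right) = \left(-48572 - 30953\right) \left(130 - \left(147 - \frac{1}{2 \left(-147\right)}\right)\right) = - 79525 \left(130 + \left(-147 + \frac{1}{2} \left(- \frac{1}{147}\right)\right)\right) = - 79525 \left(130 - \frac{43219}{294}\right) = \left(-79525\right) \left(- \frac{4999}{294}\right) = \frac{397545475}{294}$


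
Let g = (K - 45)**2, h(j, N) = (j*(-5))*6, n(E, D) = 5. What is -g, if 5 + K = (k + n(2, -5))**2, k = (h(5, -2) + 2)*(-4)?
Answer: -126991736881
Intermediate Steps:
h(j, N) = -30*j (h(j, N) = -5*j*6 = -30*j)
k = 592 (k = (-30*5 + 2)*(-4) = (-150 + 2)*(-4) = -148*(-4) = 592)
K = 356404 (K = -5 + (592 + 5)**2 = -5 + 597**2 = -5 + 356409 = 356404)
g = 126991736881 (g = (356404 - 45)**2 = 356359**2 = 126991736881)
-g = -1*126991736881 = -126991736881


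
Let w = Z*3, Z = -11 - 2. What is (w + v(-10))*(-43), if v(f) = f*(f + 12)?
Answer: 2537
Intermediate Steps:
Z = -13
v(f) = f*(12 + f)
w = -39 (w = -13*3 = -39)
(w + v(-10))*(-43) = (-39 - 10*(12 - 10))*(-43) = (-39 - 10*2)*(-43) = (-39 - 20)*(-43) = -59*(-43) = 2537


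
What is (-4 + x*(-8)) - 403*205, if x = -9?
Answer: -82547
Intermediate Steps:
(-4 + x*(-8)) - 403*205 = (-4 - 9*(-8)) - 403*205 = (-4 + 72) - 82615 = 68 - 82615 = -82547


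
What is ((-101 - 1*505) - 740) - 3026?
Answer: -4372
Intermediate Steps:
((-101 - 1*505) - 740) - 3026 = ((-101 - 505) - 740) - 3026 = (-606 - 740) - 3026 = -1346 - 3026 = -4372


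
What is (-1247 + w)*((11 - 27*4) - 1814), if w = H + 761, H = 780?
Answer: -561834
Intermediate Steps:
w = 1541 (w = 780 + 761 = 1541)
(-1247 + w)*((11 - 27*4) - 1814) = (-1247 + 1541)*((11 - 27*4) - 1814) = 294*((11 - 108) - 1814) = 294*(-97 - 1814) = 294*(-1911) = -561834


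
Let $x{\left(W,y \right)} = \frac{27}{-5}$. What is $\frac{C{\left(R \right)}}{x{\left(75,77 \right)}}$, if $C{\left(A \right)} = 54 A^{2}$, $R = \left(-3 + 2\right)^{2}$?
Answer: $-10$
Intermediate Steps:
$R = 1$ ($R = \left(-1\right)^{2} = 1$)
$x{\left(W,y \right)} = - \frac{27}{5}$ ($x{\left(W,y \right)} = 27 \left(- \frac{1}{5}\right) = - \frac{27}{5}$)
$\frac{C{\left(R \right)}}{x{\left(75,77 \right)}} = \frac{54 \cdot 1^{2}}{- \frac{27}{5}} = 54 \cdot 1 \left(- \frac{5}{27}\right) = 54 \left(- \frac{5}{27}\right) = -10$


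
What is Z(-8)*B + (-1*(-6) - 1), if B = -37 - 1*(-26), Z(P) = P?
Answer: 93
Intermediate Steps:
B = -11 (B = -37 + 26 = -11)
Z(-8)*B + (-1*(-6) - 1) = -8*(-11) + (-1*(-6) - 1) = 88 + (6 - 1) = 88 + 5 = 93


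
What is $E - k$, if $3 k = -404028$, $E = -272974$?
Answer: $-138298$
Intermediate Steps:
$k = -134676$ ($k = \frac{1}{3} \left(-404028\right) = -134676$)
$E - k = -272974 - -134676 = -272974 + 134676 = -138298$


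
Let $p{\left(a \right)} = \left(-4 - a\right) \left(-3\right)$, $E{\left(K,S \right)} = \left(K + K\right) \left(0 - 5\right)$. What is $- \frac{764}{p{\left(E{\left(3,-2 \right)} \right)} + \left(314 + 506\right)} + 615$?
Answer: $\frac{227783}{371} \approx 613.97$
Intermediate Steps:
$E{\left(K,S \right)} = - 10 K$ ($E{\left(K,S \right)} = 2 K \left(-5\right) = - 10 K$)
$p{\left(a \right)} = 12 + 3 a$
$- \frac{764}{p{\left(E{\left(3,-2 \right)} \right)} + \left(314 + 506\right)} + 615 = - \frac{764}{\left(12 + 3 \left(\left(-10\right) 3\right)\right) + \left(314 + 506\right)} + 615 = - \frac{764}{\left(12 + 3 \left(-30\right)\right) + 820} + 615 = - \frac{764}{\left(12 - 90\right) + 820} + 615 = - \frac{764}{-78 + 820} + 615 = - \frac{764}{742} + 615 = \left(-764\right) \frac{1}{742} + 615 = - \frac{382}{371} + 615 = \frac{227783}{371}$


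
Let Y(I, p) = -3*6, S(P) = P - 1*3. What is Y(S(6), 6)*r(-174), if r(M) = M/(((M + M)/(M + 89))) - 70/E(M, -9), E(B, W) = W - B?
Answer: 8499/11 ≈ 772.64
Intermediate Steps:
S(P) = -3 + P (S(P) = P - 3 = -3 + P)
Y(I, p) = -18
r(M) = 89/2 + M/2 - 70/(-9 - M) (r(M) = M/(((M + M)/(M + 89))) - 70/(-9 - M) = M/(((2*M)/(89 + M))) - 70/(-9 - M) = M/((2*M/(89 + M))) - 70/(-9 - M) = M*((89 + M)/(2*M)) - 70/(-9 - M) = (89/2 + M/2) - 70/(-9 - M) = 89/2 + M/2 - 70/(-9 - M))
Y(S(6), 6)*r(-174) = -9*(140 + (9 - 174)*(89 - 174))/(9 - 174) = -9*(140 - 165*(-85))/(-165) = -9*(-1)*(140 + 14025)/165 = -9*(-1)*14165/165 = -18*(-2833/66) = 8499/11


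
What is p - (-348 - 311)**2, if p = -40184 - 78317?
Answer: -552782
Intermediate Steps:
p = -118501
p - (-348 - 311)**2 = -118501 - (-348 - 311)**2 = -118501 - 1*(-659)**2 = -118501 - 1*434281 = -118501 - 434281 = -552782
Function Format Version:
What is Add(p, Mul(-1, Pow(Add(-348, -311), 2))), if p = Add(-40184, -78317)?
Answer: -552782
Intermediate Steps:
p = -118501
Add(p, Mul(-1, Pow(Add(-348, -311), 2))) = Add(-118501, Mul(-1, Pow(Add(-348, -311), 2))) = Add(-118501, Mul(-1, Pow(-659, 2))) = Add(-118501, Mul(-1, 434281)) = Add(-118501, -434281) = -552782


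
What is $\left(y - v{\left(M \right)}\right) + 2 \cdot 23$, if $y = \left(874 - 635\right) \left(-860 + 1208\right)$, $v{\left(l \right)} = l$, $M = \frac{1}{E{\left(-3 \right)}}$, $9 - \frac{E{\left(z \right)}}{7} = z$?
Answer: $\frac{6990311}{84} \approx 83218.0$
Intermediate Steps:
$E{\left(z \right)} = 63 - 7 z$
$M = \frac{1}{84}$ ($M = \frac{1}{63 - -21} = \frac{1}{63 + 21} = \frac{1}{84} \approx 0.011905$)
$y = 83172$ ($y = 239 \cdot 348 = 83172$)
$\left(y - v{\left(M \right)}\right) + 2 \cdot 23 = \left(83172 - \frac{1}{84}\right) + 2 \cdot 23 = \left(83172 - \frac{1}{84}\right) + 46 = \frac{6986447}{84} + 46 = \frac{6990311}{84}$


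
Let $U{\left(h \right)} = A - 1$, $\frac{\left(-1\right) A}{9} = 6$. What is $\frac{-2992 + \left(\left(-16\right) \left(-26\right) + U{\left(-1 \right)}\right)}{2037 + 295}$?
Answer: $- \frac{2631}{2332} \approx -1.1282$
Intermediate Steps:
$A = -54$ ($A = \left(-9\right) 6 = -54$)
$U{\left(h \right)} = -55$ ($U{\left(h \right)} = -54 - 1 = -55$)
$\frac{-2992 + \left(\left(-16\right) \left(-26\right) + U{\left(-1 \right)}\right)}{2037 + 295} = \frac{-2992 - -361}{2037 + 295} = \frac{-2992 + \left(416 - 55\right)}{2332} = \left(-2992 + 361\right) \frac{1}{2332} = \left(-2631\right) \frac{1}{2332} = - \frac{2631}{2332}$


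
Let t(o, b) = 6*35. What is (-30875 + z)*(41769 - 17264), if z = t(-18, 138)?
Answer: -751445825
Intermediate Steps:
t(o, b) = 210
z = 210
(-30875 + z)*(41769 - 17264) = (-30875 + 210)*(41769 - 17264) = -30665*24505 = -751445825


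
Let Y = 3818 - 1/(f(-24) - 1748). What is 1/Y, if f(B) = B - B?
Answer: 1748/6673865 ≈ 0.00026192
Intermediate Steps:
f(B) = 0
Y = 6673865/1748 (Y = 3818 - 1/(0 - 1748) = 3818 - 1/(-1748) = 3818 - 1*(-1/1748) = 3818 + 1/1748 = 6673865/1748 ≈ 3818.0)
1/Y = 1/(6673865/1748) = 1748/6673865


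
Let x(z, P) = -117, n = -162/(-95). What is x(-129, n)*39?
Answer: -4563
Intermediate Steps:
n = 162/95 (n = -162*(-1/95) = 162/95 ≈ 1.7053)
x(-129, n)*39 = -117*39 = -4563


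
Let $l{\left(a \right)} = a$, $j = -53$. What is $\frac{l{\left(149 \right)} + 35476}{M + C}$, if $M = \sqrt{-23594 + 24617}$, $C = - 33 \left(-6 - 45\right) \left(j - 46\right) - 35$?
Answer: $- \frac{5936977500}{27772888081} - \frac{35625 \sqrt{1023}}{27772888081} \approx -0.21381$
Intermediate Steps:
$C = -166652$ ($C = - 33 \left(-6 - 45\right) \left(-53 - 46\right) - 35 = - 33 \left(\left(-51\right) \left(-99\right)\right) - 35 = \left(-33\right) 5049 - 35 = -166617 - 35 = -166652$)
$M = \sqrt{1023} \approx 31.984$
$\frac{l{\left(149 \right)} + 35476}{M + C} = \frac{149 + 35476}{\sqrt{1023} - 166652} = \frac{35625}{-166652 + \sqrt{1023}}$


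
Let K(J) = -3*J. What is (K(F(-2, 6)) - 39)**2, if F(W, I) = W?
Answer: 1089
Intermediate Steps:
(K(F(-2, 6)) - 39)**2 = (-3*(-2) - 39)**2 = (6 - 39)**2 = (-33)**2 = 1089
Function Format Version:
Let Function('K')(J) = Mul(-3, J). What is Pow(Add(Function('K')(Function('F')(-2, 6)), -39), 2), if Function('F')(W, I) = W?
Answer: 1089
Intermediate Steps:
Pow(Add(Function('K')(Function('F')(-2, 6)), -39), 2) = Pow(Add(Mul(-3, -2), -39), 2) = Pow(Add(6, -39), 2) = Pow(-33, 2) = 1089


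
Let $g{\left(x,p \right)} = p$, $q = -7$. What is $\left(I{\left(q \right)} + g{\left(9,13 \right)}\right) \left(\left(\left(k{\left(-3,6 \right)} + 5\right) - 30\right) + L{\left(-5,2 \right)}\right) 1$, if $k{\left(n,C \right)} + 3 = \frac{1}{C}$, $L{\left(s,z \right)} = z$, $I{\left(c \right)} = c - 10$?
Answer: $\frac{310}{3} \approx 103.33$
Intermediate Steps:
$I{\left(c \right)} = -10 + c$
$k{\left(n,C \right)} = -3 + \frac{1}{C}$
$\left(I{\left(q \right)} + g{\left(9,13 \right)}\right) \left(\left(\left(k{\left(-3,6 \right)} + 5\right) - 30\right) + L{\left(-5,2 \right)}\right) 1 = \left(\left(-10 - 7\right) + 13\right) \left(\left(\left(\left(-3 + \frac{1}{6}\right) + 5\right) - 30\right) + 2\right) 1 = \left(-17 + 13\right) \left(\left(\left(\left(-3 + \frac{1}{6}\right) + 5\right) - 30\right) + 2\right) 1 = - 4 \left(\left(\left(- \frac{17}{6} + 5\right) - 30\right) + 2\right) 1 = - 4 \left(\left(\frac{13}{6} - 30\right) + 2\right) 1 = - 4 \left(- \frac{167}{6} + 2\right) 1 = - 4 \left(\left(- \frac{155}{6}\right) 1\right) = \left(-4\right) \left(- \frac{155}{6}\right) = \frac{310}{3}$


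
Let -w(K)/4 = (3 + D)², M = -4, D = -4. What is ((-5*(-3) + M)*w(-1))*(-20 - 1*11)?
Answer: 1364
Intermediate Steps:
w(K) = -4 (w(K) = -4*(3 - 4)² = -4*(-1)² = -4*1 = -4)
((-5*(-3) + M)*w(-1))*(-20 - 1*11) = ((-5*(-3) - 4)*(-4))*(-20 - 1*11) = ((15 - 4)*(-4))*(-20 - 11) = (11*(-4))*(-31) = -44*(-31) = 1364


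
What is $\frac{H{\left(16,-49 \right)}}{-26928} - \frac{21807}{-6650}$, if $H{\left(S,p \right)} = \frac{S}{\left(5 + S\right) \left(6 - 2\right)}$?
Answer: $\frac{220206611}{67151700} \approx 3.2792$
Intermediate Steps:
$H{\left(S,p \right)} = \frac{S}{20 + 4 S}$ ($H{\left(S,p \right)} = \frac{S}{\left(5 + S\right) 4} = \frac{S}{20 + 4 S}$)
$\frac{H{\left(16,-49 \right)}}{-26928} - \frac{21807}{-6650} = \frac{\frac{1}{4} \cdot 16 \frac{1}{5 + 16}}{-26928} - \frac{21807}{-6650} = \frac{1}{4} \cdot 16 \cdot \frac{1}{21} \left(- \frac{1}{26928}\right) - - \frac{21807}{6650} = \frac{1}{4} \cdot 16 \cdot \frac{1}{21} \left(- \frac{1}{26928}\right) + \frac{21807}{6650} = \frac{4}{21} \left(- \frac{1}{26928}\right) + \frac{21807}{6650} = - \frac{1}{141372} + \frac{21807}{6650} = \frac{220206611}{67151700}$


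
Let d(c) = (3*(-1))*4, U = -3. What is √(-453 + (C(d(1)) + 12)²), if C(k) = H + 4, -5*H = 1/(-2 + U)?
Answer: 2*I*√30581/25 ≈ 13.99*I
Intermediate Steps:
H = 1/25 (H = -1/(5*(-2 - 3)) = -⅕/(-5) = -⅕*(-⅕) = 1/25 ≈ 0.040000)
d(c) = -12 (d(c) = -3*4 = -12)
C(k) = 101/25 (C(k) = 1/25 + 4 = 101/25)
√(-453 + (C(d(1)) + 12)²) = √(-453 + (101/25 + 12)²) = √(-453 + (401/25)²) = √(-453 + 160801/625) = √(-122324/625) = 2*I*√30581/25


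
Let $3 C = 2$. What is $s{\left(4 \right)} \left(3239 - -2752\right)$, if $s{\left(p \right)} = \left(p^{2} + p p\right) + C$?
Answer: $195706$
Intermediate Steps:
$C = \frac{2}{3}$ ($C = \frac{1}{3} \cdot 2 = \frac{2}{3} \approx 0.66667$)
$s{\left(p \right)} = \frac{2}{3} + 2 p^{2}$ ($s{\left(p \right)} = \left(p^{2} + p p\right) + \frac{2}{3} = \left(p^{2} + p^{2}\right) + \frac{2}{3} = 2 p^{2} + \frac{2}{3} = \frac{2}{3} + 2 p^{2}$)
$s{\left(4 \right)} \left(3239 - -2752\right) = \left(\frac{2}{3} + 2 \cdot 4^{2}\right) \left(3239 - -2752\right) = \left(\frac{2}{3} + 2 \cdot 16\right) \left(3239 + 2752\right) = \left(\frac{2}{3} + 32\right) 5991 = \frac{98}{3} \cdot 5991 = 195706$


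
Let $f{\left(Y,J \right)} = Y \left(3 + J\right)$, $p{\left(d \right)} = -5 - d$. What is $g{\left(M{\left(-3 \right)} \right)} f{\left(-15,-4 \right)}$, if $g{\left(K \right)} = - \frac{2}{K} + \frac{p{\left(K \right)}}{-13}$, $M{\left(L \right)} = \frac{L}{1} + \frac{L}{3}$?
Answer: $\frac{225}{26} \approx 8.6538$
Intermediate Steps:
$M{\left(L \right)} = \frac{4 L}{3}$ ($M{\left(L \right)} = L 1 + L \frac{1}{3} = L + \frac{L}{3} = \frac{4 L}{3}$)
$g{\left(K \right)} = \frac{5}{13} - \frac{2}{K} + \frac{K}{13}$ ($g{\left(K \right)} = - \frac{2}{K} + \frac{-5 - K}{-13} = - \frac{2}{K} + \left(-5 - K\right) \left(- \frac{1}{13}\right) = - \frac{2}{K} + \left(\frac{5}{13} + \frac{K}{13}\right) = \frac{5}{13} - \frac{2}{K} + \frac{K}{13}$)
$g{\left(M{\left(-3 \right)} \right)} f{\left(-15,-4 \right)} = \frac{-26 + \frac{4}{3} \left(-3\right) \left(5 + \frac{4}{3} \left(-3\right)\right)}{13 \cdot \frac{4}{3} \left(-3\right)} \left(- 15 \left(3 - 4\right)\right) = \frac{-26 - 4 \left(5 - 4\right)}{13 \left(-4\right)} \left(\left(-15\right) \left(-1\right)\right) = \frac{1}{13} \left(- \frac{1}{4}\right) \left(-26 - 4\right) 15 = \frac{1}{13} \left(- \frac{1}{4}\right) \left(-30\right) 15 = \frac{15}{26} \cdot 15 = \frac{225}{26}$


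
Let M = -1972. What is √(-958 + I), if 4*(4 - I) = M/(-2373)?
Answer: I*√5373266955/2373 ≈ 30.89*I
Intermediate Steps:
I = 8999/2373 (I = 4 - (-493)/(-2373) = 4 - (-493)*(-1)/2373 = 4 - ¼*1972/2373 = 4 - 493/2373 = 8999/2373 ≈ 3.7922)
√(-958 + I) = √(-958 + 8999/2373) = √(-2264335/2373) = I*√5373266955/2373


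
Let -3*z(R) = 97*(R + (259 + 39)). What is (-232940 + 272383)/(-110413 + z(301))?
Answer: -118329/389342 ≈ -0.30392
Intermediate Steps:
z(R) = -28906/3 - 97*R/3 (z(R) = -97*(R + (259 + 39))/3 = -97*(R + 298)/3 = -97*(298 + R)/3 = -(28906 + 97*R)/3 = -28906/3 - 97*R/3)
(-232940 + 272383)/(-110413 + z(301)) = (-232940 + 272383)/(-110413 + (-28906/3 - 97/3*301)) = 39443/(-110413 + (-28906/3 - 29197/3)) = 39443/(-110413 - 58103/3) = 39443/(-389342/3) = 39443*(-3/389342) = -118329/389342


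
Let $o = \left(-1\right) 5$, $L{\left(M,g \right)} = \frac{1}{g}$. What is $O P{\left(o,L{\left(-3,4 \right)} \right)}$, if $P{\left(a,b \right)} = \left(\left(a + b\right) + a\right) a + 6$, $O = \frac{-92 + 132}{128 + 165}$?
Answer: $\frac{2190}{293} \approx 7.4744$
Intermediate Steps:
$o = -5$
$O = \frac{40}{293} \approx 0.13652$
$P{\left(a,b \right)} = 6 + a \left(b + 2 a\right)$ ($P{\left(a,b \right)} = \left(b + 2 a\right) a + 6 = a \left(b + 2 a\right) + 6 = 6 + a \left(b + 2 a\right)$)
$O P{\left(o,L{\left(-3,4 \right)} \right)} = \frac{40 \left(6 + 2 \left(-5\right)^{2} - \frac{5}{4}\right)}{293} = \frac{40 \left(6 + 2 \cdot 25 - \frac{5}{4}\right)}{293} = \frac{40 \left(6 + 50 - \frac{5}{4}\right)}{293} = \frac{40}{293} \cdot \frac{219}{4} = \frac{2190}{293}$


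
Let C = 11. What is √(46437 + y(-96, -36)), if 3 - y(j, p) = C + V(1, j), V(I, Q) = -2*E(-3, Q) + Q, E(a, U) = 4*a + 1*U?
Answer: √46309 ≈ 215.20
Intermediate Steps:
E(a, U) = U + 4*a (E(a, U) = 4*a + U = U + 4*a)
V(I, Q) = 24 - Q (V(I, Q) = -2*(Q + 4*(-3)) + Q = -2*(Q - 12) + Q = -2*(-12 + Q) + Q = (24 - 2*Q) + Q = 24 - Q)
y(j, p) = -32 + j (y(j, p) = 3 - (11 + (24 - j)) = 3 - (35 - j) = 3 + (-35 + j) = -32 + j)
√(46437 + y(-96, -36)) = √(46437 + (-32 - 96)) = √(46437 - 128) = √46309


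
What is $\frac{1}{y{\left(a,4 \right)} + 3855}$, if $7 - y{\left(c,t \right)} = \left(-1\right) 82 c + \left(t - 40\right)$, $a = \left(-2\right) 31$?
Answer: $- \frac{1}{1186} \approx -0.00084317$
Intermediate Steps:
$a = -62$
$y{\left(c,t \right)} = 47 - t + 82 c$ ($y{\left(c,t \right)} = 7 - \left(\left(-1\right) 82 c + \left(t - 40\right)\right) = 7 - \left(- 82 c + \left(-40 + t\right)\right) = 7 - \left(-40 + t - 82 c\right) = 7 + \left(40 - t + 82 c\right) = 47 - t + 82 c$)
$\frac{1}{y{\left(a,4 \right)} + 3855} = \frac{1}{\left(47 - 4 + 82 \left(-62\right)\right) + 3855} = \frac{1}{\left(47 - 4 - 5084\right) + 3855} = \frac{1}{-5041 + 3855} = \frac{1}{-1186} = - \frac{1}{1186}$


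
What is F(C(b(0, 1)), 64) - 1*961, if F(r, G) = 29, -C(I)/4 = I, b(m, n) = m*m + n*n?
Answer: -932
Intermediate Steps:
b(m, n) = m² + n²
C(I) = -4*I
F(C(b(0, 1)), 64) - 1*961 = 29 - 1*961 = 29 - 961 = -932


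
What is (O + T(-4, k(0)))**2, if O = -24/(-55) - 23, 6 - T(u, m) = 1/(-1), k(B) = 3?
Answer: 732736/3025 ≈ 242.23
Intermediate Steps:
T(u, m) = 7 (T(u, m) = 6 - 1/(-1) = 6 - 1*(-1) = 6 + 1 = 7)
O = -1241/55 (O = -24*(-1/55) - 23 = 24/55 - 23 = -1241/55 ≈ -22.564)
(O + T(-4, k(0)))**2 = (-1241/55 + 7)**2 = (-856/55)**2 = 732736/3025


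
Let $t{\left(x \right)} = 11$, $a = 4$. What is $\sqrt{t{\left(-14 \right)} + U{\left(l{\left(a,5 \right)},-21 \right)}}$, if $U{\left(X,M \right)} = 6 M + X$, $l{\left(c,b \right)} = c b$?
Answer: $i \sqrt{95} \approx 9.7468 i$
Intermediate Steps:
$l{\left(c,b \right)} = b c$
$U{\left(X,M \right)} = X + 6 M$
$\sqrt{t{\left(-14 \right)} + U{\left(l{\left(a,5 \right)},-21 \right)}} = \sqrt{11 + \left(5 \cdot 4 + 6 \left(-21\right)\right)} = \sqrt{11 + \left(20 - 126\right)} = \sqrt{11 - 106} = \sqrt{-95} = i \sqrt{95}$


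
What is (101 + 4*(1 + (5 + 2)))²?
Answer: 17689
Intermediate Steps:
(101 + 4*(1 + (5 + 2)))² = (101 + 4*(1 + 7))² = (101 + 4*8)² = (101 + 32)² = 133² = 17689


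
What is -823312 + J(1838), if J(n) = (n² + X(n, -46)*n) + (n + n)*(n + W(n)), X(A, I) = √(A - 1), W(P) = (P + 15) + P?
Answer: 22879536 + 1838*√1837 ≈ 2.2958e+7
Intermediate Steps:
W(P) = 15 + 2*P (W(P) = (15 + P) + P = 15 + 2*P)
X(A, I) = √(-1 + A)
J(n) = n² + n*√(-1 + n) + 2*n*(15 + 3*n) (J(n) = (n² + √(-1 + n)*n) + (n + n)*(n + (15 + 2*n)) = (n² + n*√(-1 + n)) + (2*n)*(15 + 3*n) = (n² + n*√(-1 + n)) + 2*n*(15 + 3*n) = n² + n*√(-1 + n) + 2*n*(15 + 3*n))
-823312 + J(1838) = -823312 + 1838*(30 + √(-1 + 1838) + 7*1838) = -823312 + 1838*(30 + √1837 + 12866) = -823312 + 1838*(12896 + √1837) = -823312 + (23702848 + 1838*√1837) = 22879536 + 1838*√1837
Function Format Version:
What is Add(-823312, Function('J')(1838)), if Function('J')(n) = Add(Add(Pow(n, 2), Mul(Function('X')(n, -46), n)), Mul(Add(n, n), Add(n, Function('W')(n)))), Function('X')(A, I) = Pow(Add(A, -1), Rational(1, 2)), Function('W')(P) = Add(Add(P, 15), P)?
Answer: Add(22879536, Mul(1838, Pow(1837, Rational(1, 2)))) ≈ 2.2958e+7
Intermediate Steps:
Function('W')(P) = Add(15, Mul(2, P)) (Function('W')(P) = Add(Add(15, P), P) = Add(15, Mul(2, P)))
Function('X')(A, I) = Pow(Add(-1, A), Rational(1, 2))
Function('J')(n) = Add(Pow(n, 2), Mul(n, Pow(Add(-1, n), Rational(1, 2))), Mul(2, n, Add(15, Mul(3, n)))) (Function('J')(n) = Add(Add(Pow(n, 2), Mul(Pow(Add(-1, n), Rational(1, 2)), n)), Mul(Add(n, n), Add(n, Add(15, Mul(2, n))))) = Add(Add(Pow(n, 2), Mul(n, Pow(Add(-1, n), Rational(1, 2)))), Mul(Mul(2, n), Add(15, Mul(3, n)))) = Add(Add(Pow(n, 2), Mul(n, Pow(Add(-1, n), Rational(1, 2)))), Mul(2, n, Add(15, Mul(3, n)))) = Add(Pow(n, 2), Mul(n, Pow(Add(-1, n), Rational(1, 2))), Mul(2, n, Add(15, Mul(3, n)))))
Add(-823312, Function('J')(1838)) = Add(-823312, Mul(1838, Add(30, Pow(Add(-1, 1838), Rational(1, 2)), Mul(7, 1838)))) = Add(-823312, Mul(1838, Add(30, Pow(1837, Rational(1, 2)), 12866))) = Add(-823312, Mul(1838, Add(12896, Pow(1837, Rational(1, 2))))) = Add(-823312, Add(23702848, Mul(1838, Pow(1837, Rational(1, 2))))) = Add(22879536, Mul(1838, Pow(1837, Rational(1, 2))))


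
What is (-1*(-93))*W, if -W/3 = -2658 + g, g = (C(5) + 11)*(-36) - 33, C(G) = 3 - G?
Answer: 841185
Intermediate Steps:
g = -357 (g = ((3 - 1*5) + 11)*(-36) - 33 = ((3 - 5) + 11)*(-36) - 33 = (-2 + 11)*(-36) - 33 = 9*(-36) - 33 = -324 - 33 = -357)
W = 9045 (W = -3*(-2658 - 357) = -3*(-3015) = 9045)
(-1*(-93))*W = -1*(-93)*9045 = 93*9045 = 841185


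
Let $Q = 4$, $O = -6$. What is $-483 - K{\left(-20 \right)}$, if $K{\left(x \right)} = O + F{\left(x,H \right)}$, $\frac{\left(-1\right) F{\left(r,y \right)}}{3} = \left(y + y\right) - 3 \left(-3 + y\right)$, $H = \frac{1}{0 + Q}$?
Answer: $- \frac{1803}{4} \approx -450.75$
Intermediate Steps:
$H = \frac{1}{4}$ ($H = \frac{1}{0 + 4} = \frac{1}{4} \approx 0.25$)
$F{\left(r,y \right)} = -27 + 3 y$ ($F{\left(r,y \right)} = - 3 \left(\left(y + y\right) - 3 \left(-3 + y\right)\right) = - 3 \left(2 y - \left(-9 + 3 y\right)\right) = - 3 \left(9 - y\right) = -27 + 3 y$)
$K{\left(x \right)} = - \frac{129}{4}$ ($K{\left(x \right)} = -6 + \left(-27 + 3 \cdot \frac{1}{4}\right) = -6 + \left(-27 + \frac{3}{4}\right) = -6 - \frac{105}{4} = - \frac{129}{4}$)
$-483 - K{\left(-20 \right)} = -483 - - \frac{129}{4} = -483 + \frac{129}{4} = - \frac{1803}{4}$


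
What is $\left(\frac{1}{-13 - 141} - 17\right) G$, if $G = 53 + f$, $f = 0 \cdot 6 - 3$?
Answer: $- \frac{65475}{77} \approx -850.32$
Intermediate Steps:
$f = -3$ ($f = 0 - 3 = -3$)
$G = 50$ ($G = 53 - 3 = 50$)
$\left(\frac{1}{-13 - 141} - 17\right) G = \left(\frac{1}{-13 - 141} - 17\right) 50 = \left(\frac{1}{-154} - 17\right) 50 = \left(- \frac{1}{154} - 17\right) 50 = \left(- \frac{2619}{154}\right) 50 = - \frac{65475}{77}$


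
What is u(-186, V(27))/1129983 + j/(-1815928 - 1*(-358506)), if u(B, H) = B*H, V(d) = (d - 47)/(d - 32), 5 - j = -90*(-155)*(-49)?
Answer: -257829950511/548954027942 ≈ -0.46968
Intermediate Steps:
j = 683555 (j = 5 - (-90*(-155))*(-49) = 5 - 13950*(-49) = 5 - 1*(-683550) = 5 + 683550 = 683555)
V(d) = (-47 + d)/(-32 + d)
u(-186, V(27))/1129983 + j/(-1815928 - 1*(-358506)) = -186*(-47 + 27)/(-32 + 27)/1129983 + 683555/(-1815928 - 1*(-358506)) = -186*(-20)/(-5)*(1/1129983) + 683555/(-1815928 + 358506) = -(-186)*(-20)/5*(1/1129983) + 683555/(-1457422) = -186*4*(1/1129983) + 683555*(-1/1457422) = -744*1/1129983 - 683555/1457422 = -248/376661 - 683555/1457422 = -257829950511/548954027942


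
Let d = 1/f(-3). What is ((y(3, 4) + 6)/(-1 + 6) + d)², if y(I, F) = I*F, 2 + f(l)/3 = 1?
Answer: 2401/225 ≈ 10.671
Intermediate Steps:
f(l) = -3 (f(l) = -6 + 3*1 = -6 + 3 = -3)
y(I, F) = F*I
d = -⅓ (d = 1/(-3) = -⅓ ≈ -0.33333)
((y(3, 4) + 6)/(-1 + 6) + d)² = ((4*3 + 6)/(-1 + 6) - ⅓)² = ((12 + 6)/5 - ⅓)² = (18*(⅕) - ⅓)² = (18/5 - ⅓)² = (49/15)² = 2401/225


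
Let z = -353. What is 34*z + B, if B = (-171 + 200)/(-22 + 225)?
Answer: -84013/7 ≈ -12002.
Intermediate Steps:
B = 1/7 (B = 29/203 = 29*(1/203) = 1/7 ≈ 0.14286)
34*z + B = 34*(-353) + 1/7 = -12002 + 1/7 = -84013/7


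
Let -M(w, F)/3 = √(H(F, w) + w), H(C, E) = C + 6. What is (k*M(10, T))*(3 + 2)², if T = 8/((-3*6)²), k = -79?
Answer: 1975*√1298/3 ≈ 23718.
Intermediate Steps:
H(C, E) = 6 + C
T = 2/81 (T = 8/((-18)²) = 8/324 = 8*(1/324) = 2/81 ≈ 0.024691)
M(w, F) = -3*√(6 + F + w) (M(w, F) = -3*√((6 + F) + w) = -3*√(6 + F + w))
(k*M(10, T))*(3 + 2)² = (-(-237)*√(6 + 2/81 + 10))*(3 + 2)² = -(-237)*√(1298/81)*5² = -(-237)*√1298/9*25 = -(-79)*√1298/3*25 = (79*√1298/3)*25 = 1975*√1298/3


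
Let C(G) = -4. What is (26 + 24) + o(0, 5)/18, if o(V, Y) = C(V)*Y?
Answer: 440/9 ≈ 48.889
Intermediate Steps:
o(V, Y) = -4*Y
(26 + 24) + o(0, 5)/18 = (26 + 24) + (-4*5)/18 = 50 + (1/18)*(-20) = 50 - 10/9 = 440/9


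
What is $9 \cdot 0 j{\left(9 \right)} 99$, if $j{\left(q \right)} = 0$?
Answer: $0$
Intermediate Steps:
$9 \cdot 0 j{\left(9 \right)} 99 = 9 \cdot 0 \cdot 0 \cdot 99 = 0 \cdot 0 \cdot 99 = 0 \cdot 99 = 0$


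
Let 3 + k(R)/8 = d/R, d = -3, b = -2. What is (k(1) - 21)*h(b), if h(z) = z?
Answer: 138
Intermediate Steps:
k(R) = -24 - 24/R (k(R) = -24 + 8*(-3/R) = -24 - 24/R)
(k(1) - 21)*h(b) = ((-24 - 24/1) - 21)*(-2) = ((-24 - 24*1) - 21)*(-2) = ((-24 - 24) - 21)*(-2) = (-48 - 21)*(-2) = -69*(-2) = 138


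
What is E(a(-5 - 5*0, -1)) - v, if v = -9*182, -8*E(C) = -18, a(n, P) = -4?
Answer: 6561/4 ≈ 1640.3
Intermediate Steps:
E(C) = 9/4 (E(C) = -⅛*(-18) = 9/4)
v = -1638
E(a(-5 - 5*0, -1)) - v = 9/4 - 1*(-1638) = 9/4 + 1638 = 6561/4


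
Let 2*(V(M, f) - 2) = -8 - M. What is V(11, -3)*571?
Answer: -8565/2 ≈ -4282.5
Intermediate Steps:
V(M, f) = -2 - M/2 (V(M, f) = 2 + (-8 - M)/2 = 2 + (-4 - M/2) = -2 - M/2)
V(11, -3)*571 = (-2 - ½*11)*571 = (-2 - 11/2)*571 = -15/2*571 = -8565/2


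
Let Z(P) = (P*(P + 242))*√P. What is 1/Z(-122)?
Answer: I*√122/1786080 ≈ 6.1841e-6*I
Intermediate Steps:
Z(P) = P^(3/2)*(242 + P) (Z(P) = (P*(242 + P))*√P = P^(3/2)*(242 + P))
1/Z(-122) = 1/((-122)^(3/2)*(242 - 122)) = 1/(-122*I*√122*120) = 1/(-14640*I*√122) = I*√122/1786080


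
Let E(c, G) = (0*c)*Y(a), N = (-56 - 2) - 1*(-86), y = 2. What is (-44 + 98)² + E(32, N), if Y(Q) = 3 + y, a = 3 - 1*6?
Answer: 2916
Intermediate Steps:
N = 28 (N = -58 + 86 = 28)
a = -3 (a = 3 - 6 = -3)
Y(Q) = 5 (Y(Q) = 3 + 2 = 5)
E(c, G) = 0 (E(c, G) = (0*c)*5 = 0*5 = 0)
(-44 + 98)² + E(32, N) = (-44 + 98)² + 0 = 54² + 0 = 2916 + 0 = 2916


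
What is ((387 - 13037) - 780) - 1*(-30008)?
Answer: 16578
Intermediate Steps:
((387 - 13037) - 780) - 1*(-30008) = (-12650 - 780) + 30008 = -13430 + 30008 = 16578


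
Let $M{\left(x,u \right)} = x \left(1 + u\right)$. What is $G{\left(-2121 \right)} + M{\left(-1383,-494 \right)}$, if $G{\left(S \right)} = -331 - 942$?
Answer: $680546$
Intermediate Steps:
$G{\left(S \right)} = -1273$ ($G{\left(S \right)} = -331 - 942 = -1273$)
$G{\left(-2121 \right)} + M{\left(-1383,-494 \right)} = -1273 - 1383 \left(1 - 494\right) = -1273 - -681819 = -1273 + 681819 = 680546$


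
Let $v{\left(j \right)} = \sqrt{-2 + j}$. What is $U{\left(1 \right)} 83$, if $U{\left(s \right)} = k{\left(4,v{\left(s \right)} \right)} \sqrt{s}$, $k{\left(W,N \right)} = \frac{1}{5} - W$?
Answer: $- \frac{1577}{5} \approx -315.4$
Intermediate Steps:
$k{\left(W,N \right)} = \frac{1}{5} - W$
$U{\left(s \right)} = - \frac{19 \sqrt{s}}{5}$ ($U{\left(s \right)} = \left(\frac{1}{5} - 4\right) \sqrt{s} = - \frac{19 \sqrt{s}}{5}$)
$U{\left(1 \right)} 83 = - \frac{19 \sqrt{1}}{5} \cdot 83 = \left(- \frac{19}{5}\right) 1 \cdot 83 = \left(- \frac{19}{5}\right) 83 = - \frac{1577}{5}$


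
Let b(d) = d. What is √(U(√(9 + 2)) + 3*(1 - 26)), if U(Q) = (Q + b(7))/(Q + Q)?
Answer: √(-36058 + 154*√11)/22 ≈ 8.57*I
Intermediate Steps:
U(Q) = (7 + Q)/(2*Q) (U(Q) = (Q + 7)/(Q + Q) = (7 + Q)/((2*Q)) = (7 + Q)*(1/(2*Q)) = (7 + Q)/(2*Q))
√(U(√(9 + 2)) + 3*(1 - 26)) = √((7 + √(9 + 2))/(2*(√(9 + 2))) + 3*(1 - 26)) = √((7 + √11)/(2*(√11)) + 3*(-25)) = √((√11/11)*(7 + √11)/2 - 75) = √(√11*(7 + √11)/22 - 75) = √(-75 + √11*(7 + √11)/22)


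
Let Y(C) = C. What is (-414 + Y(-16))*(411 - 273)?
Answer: -59340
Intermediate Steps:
(-414 + Y(-16))*(411 - 273) = (-414 - 16)*(411 - 273) = -430*138 = -59340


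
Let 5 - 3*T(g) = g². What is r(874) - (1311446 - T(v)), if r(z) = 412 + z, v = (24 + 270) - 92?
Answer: -3971279/3 ≈ -1.3238e+6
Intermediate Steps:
v = 202 (v = 294 - 92 = 202)
T(g) = 5/3 - g²/3
r(874) - (1311446 - T(v)) = (412 + 874) - (1311446 - (5/3 - ⅓*202²)) = 1286 - (1311446 - (5/3 - ⅓*40804)) = 1286 - (1311446 - (5/3 - 40804/3)) = 1286 - (1311446 - 1*(-40799/3)) = 1286 - (1311446 + 40799/3) = 1286 - 1*3975137/3 = 1286 - 3975137/3 = -3971279/3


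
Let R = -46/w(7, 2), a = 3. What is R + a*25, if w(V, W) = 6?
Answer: 202/3 ≈ 67.333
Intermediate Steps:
R = -23/3 (R = -46/6 = -46*⅙ = -23/3 ≈ -7.6667)
R + a*25 = -23/3 + 3*25 = -23/3 + 75 = 202/3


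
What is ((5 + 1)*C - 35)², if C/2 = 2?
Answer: 121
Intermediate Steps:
C = 4 (C = 2*2 = 4)
((5 + 1)*C - 35)² = ((5 + 1)*4 - 35)² = (6*4 - 35)² = (24 - 35)² = (-11)² = 121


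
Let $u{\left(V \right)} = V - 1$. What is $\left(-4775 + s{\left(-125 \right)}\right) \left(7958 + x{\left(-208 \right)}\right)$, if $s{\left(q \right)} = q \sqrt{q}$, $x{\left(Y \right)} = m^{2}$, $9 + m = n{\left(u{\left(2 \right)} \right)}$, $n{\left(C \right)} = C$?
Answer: $-38305050 - 5013750 i \sqrt{5} \approx -3.8305 \cdot 10^{7} - 1.1211 \cdot 10^{7} i$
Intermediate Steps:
$u{\left(V \right)} = -1 + V$
$m = -8$ ($m = -9 + \left(-1 + 2\right) = -9 + 1 = -8$)
$x{\left(Y \right)} = 64$ ($x{\left(Y \right)} = \left(-8\right)^{2} = 64$)
$s{\left(q \right)} = q^{\frac{3}{2}}$
$\left(-4775 + s{\left(-125 \right)}\right) \left(7958 + x{\left(-208 \right)}\right) = \left(-4775 + \left(-125\right)^{\frac{3}{2}}\right) \left(7958 + 64\right) = \left(-4775 - 625 i \sqrt{5}\right) 8022 = -38305050 - 5013750 i \sqrt{5}$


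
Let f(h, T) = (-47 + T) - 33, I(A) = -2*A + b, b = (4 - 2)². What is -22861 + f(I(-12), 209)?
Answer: -22732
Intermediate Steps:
b = 4 (b = 2² = 4)
I(A) = 4 - 2*A (I(A) = -2*A + 4 = 4 - 2*A)
f(h, T) = -80 + T
-22861 + f(I(-12), 209) = -22861 + (-80 + 209) = -22861 + 129 = -22732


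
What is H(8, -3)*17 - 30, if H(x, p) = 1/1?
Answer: -13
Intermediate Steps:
H(x, p) = 1
H(8, -3)*17 - 30 = 1*17 - 30 = 17 - 30 = -13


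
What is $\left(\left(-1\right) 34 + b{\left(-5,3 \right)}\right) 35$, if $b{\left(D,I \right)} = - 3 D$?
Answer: $-665$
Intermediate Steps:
$\left(\left(-1\right) 34 + b{\left(-5,3 \right)}\right) 35 = \left(\left(-1\right) 34 - -15\right) 35 = \left(-34 + 15\right) 35 = \left(-19\right) 35 = -665$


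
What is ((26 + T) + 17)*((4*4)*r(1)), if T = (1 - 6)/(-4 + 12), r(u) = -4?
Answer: -2712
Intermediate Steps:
T = -5/8 ≈ -0.62500
((26 + T) + 17)*((4*4)*r(1)) = ((26 - 5/8) + 17)*((4*4)*(-4)) = (203/8 + 17)*(16*(-4)) = (339/8)*(-64) = -2712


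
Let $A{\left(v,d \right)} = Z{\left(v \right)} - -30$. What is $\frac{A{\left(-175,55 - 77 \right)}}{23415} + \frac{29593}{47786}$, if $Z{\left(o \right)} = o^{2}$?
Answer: $\frac{431559985}{223781838} \approx 1.9285$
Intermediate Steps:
$A{\left(v,d \right)} = 30 + v^{2}$ ($A{\left(v,d \right)} = v^{2} - -30 = v^{2} + 30 = 30 + v^{2}$)
$\frac{A{\left(-175,55 - 77 \right)}}{23415} + \frac{29593}{47786} = \frac{30 + \left(-175\right)^{2}}{23415} + \frac{29593}{47786} = \left(30 + 30625\right) \frac{1}{23415} + 29593 \cdot \frac{1}{47786} = 30655 \cdot \frac{1}{23415} + \frac{29593}{47786} = \frac{6131}{4683} + \frac{29593}{47786} = \frac{431559985}{223781838}$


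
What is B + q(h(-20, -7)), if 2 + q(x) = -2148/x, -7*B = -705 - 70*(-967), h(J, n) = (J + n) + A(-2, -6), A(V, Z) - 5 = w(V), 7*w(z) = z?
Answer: -862216/91 ≈ -9474.9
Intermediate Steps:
w(z) = z/7
A(V, Z) = 5 + V/7
h(J, n) = 33/7 + J + n (h(J, n) = (J + n) + (5 + (1/7)*(-2)) = (J + n) + (5 - 2/7) = (J + n) + 33/7 = 33/7 + J + n)
B = -66985/7 (B = -(-705 - 70*(-967))/7 = -(-705 + 67690)/7 = -1/7*66985 = -66985/7 ≈ -9569.3)
q(x) = -2 - 2148/x
B + q(h(-20, -7)) = -66985/7 + (-2 - 2148/(33/7 - 20 - 7)) = -66985/7 + (-2 - 2148/(-156/7)) = -66985/7 + (-2 - 2148*(-7/156)) = -66985/7 + (-2 + 1253/13) = -66985/7 + 1227/13 = -862216/91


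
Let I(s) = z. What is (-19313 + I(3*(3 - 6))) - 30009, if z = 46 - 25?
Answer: -49301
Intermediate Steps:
z = 21
I(s) = 21
(-19313 + I(3*(3 - 6))) - 30009 = (-19313 + 21) - 30009 = -19292 - 30009 = -49301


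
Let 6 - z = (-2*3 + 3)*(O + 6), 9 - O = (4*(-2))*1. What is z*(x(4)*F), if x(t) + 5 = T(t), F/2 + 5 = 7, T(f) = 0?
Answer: -1500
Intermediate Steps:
F = 4 (F = -10 + 2*7 = -10 + 14 = 4)
x(t) = -5 (x(t) = -5 + 0 = -5)
O = 17 (O = 9 - 4*(-2) = 9 - (-8) = 9 - 1*(-8) = 9 + 8 = 17)
z = 75 (z = 6 - (-2*3 + 3)*(17 + 6) = 6 - (-6 + 3)*23 = 6 - (-3)*23 = 6 - 1*(-69) = 6 + 69 = 75)
z*(x(4)*F) = 75*(-5*4) = 75*(-20) = -1500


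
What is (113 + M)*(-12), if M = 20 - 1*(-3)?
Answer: -1632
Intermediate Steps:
M = 23 (M = 20 + 3 = 23)
(113 + M)*(-12) = (113 + 23)*(-12) = 136*(-12) = -1632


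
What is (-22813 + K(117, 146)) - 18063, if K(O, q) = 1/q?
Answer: -5967895/146 ≈ -40876.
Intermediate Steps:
(-22813 + K(117, 146)) - 18063 = (-22813 + 1/146) - 18063 = -3330697/146 - 18063 = -5967895/146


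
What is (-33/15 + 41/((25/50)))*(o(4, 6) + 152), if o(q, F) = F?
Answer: 63042/5 ≈ 12608.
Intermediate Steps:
(-33/15 + 41/((25/50)))*(o(4, 6) + 152) = (-33/15 + 41/((25/50)))*(6 + 152) = (-33*1/15 + 41/((25*(1/50))))*158 = (-11/5 + 41/(1/2))*158 = (-11/5 + 41*2)*158 = (-11/5 + 82)*158 = (399/5)*158 = 63042/5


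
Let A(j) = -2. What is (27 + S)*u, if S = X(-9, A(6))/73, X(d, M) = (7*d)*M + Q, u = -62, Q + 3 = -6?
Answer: -129456/73 ≈ -1773.4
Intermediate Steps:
Q = -9 (Q = -3 - 6 = -9)
X(d, M) = -9 + 7*M*d (X(d, M) = (7*d)*M - 9 = 7*M*d - 9 = -9 + 7*M*d)
S = 117/73 (S = (-9 + 7*(-2)*(-9))/73 = (-9 + 126)*(1/73) = 117*(1/73) = 117/73 ≈ 1.6027)
(27 + S)*u = (27 + 117/73)*(-62) = (2088/73)*(-62) = -129456/73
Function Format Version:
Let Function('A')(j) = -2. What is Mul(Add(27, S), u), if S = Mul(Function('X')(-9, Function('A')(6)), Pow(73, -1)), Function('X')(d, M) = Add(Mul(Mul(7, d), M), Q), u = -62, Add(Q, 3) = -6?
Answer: Rational(-129456, 73) ≈ -1773.4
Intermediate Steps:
Q = -9 (Q = Add(-3, -6) = -9)
Function('X')(d, M) = Add(-9, Mul(7, M, d)) (Function('X')(d, M) = Add(Mul(Mul(7, d), M), -9) = Add(Mul(7, M, d), -9) = Add(-9, Mul(7, M, d)))
S = Rational(117, 73) (S = Mul(Add(-9, Mul(7, -2, -9)), Pow(73, -1)) = Mul(Add(-9, 126), Rational(1, 73)) = Mul(117, Rational(1, 73)) = Rational(117, 73) ≈ 1.6027)
Mul(Add(27, S), u) = Mul(Add(27, Rational(117, 73)), -62) = Mul(Rational(2088, 73), -62) = Rational(-129456, 73)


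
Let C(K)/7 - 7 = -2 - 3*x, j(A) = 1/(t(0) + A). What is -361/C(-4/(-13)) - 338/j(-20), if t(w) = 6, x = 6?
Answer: 430973/91 ≈ 4736.0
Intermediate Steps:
j(A) = 1/(6 + A)
C(K) = -91 (C(K) = 49 + 7*(-2 - 3*6) = 49 + 7*(-2 - 18) = 49 + 7*(-20) = 49 - 140 = -91)
-361/C(-4/(-13)) - 338/j(-20) = -361/(-91) - 338/(1/(6 - 20)) = -361*(-1/91) - 338/(1/(-14)) = 361/91 - 338/(-1/14) = 361/91 - 338*(-14) = 361/91 + 4732 = 430973/91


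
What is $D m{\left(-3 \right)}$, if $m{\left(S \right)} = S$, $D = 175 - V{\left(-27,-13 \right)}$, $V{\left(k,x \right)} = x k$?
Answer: $528$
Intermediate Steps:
$V{\left(k,x \right)} = k x$
$D = -176$ ($D = 175 - \left(-27\right) \left(-13\right) = 175 - 351 = -176$)
$D m{\left(-3 \right)} = \left(-176\right) \left(-3\right) = 528$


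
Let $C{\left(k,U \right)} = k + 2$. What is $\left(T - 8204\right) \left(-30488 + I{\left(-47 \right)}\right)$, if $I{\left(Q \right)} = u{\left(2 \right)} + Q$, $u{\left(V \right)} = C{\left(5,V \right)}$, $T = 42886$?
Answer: $-1058772096$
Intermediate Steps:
$C{\left(k,U \right)} = 2 + k$
$u{\left(V \right)} = 7$ ($u{\left(V \right)} = 2 + 5 = 7$)
$I{\left(Q \right)} = 7 + Q$
$\left(T - 8204\right) \left(-30488 + I{\left(-47 \right)}\right) = \left(42886 - 8204\right) \left(-30488 + \left(7 - 47\right)\right) = 34682 \left(-30488 - 40\right) = 34682 \left(-30528\right) = -1058772096$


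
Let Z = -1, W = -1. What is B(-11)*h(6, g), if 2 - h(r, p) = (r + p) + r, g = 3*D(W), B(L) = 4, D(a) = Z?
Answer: -28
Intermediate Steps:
D(a) = -1
g = -3 (g = 3*(-1) = -3)
h(r, p) = 2 - p - 2*r (h(r, p) = 2 - ((r + p) + r) = 2 - ((p + r) + r) = 2 - (p + 2*r) = 2 + (-p - 2*r) = 2 - p - 2*r)
B(-11)*h(6, g) = 4*(2 - 1*(-3) - 2*6) = 4*(2 + 3 - 12) = 4*(-7) = -28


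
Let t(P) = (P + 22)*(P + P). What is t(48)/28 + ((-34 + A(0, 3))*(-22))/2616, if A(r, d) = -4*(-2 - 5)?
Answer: 52331/218 ≈ 240.05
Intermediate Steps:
t(P) = 2*P*(22 + P) (t(P) = (22 + P)*(2*P) = 2*P*(22 + P))
A(r, d) = 28 (A(r, d) = -4*(-7) = 28)
t(48)/28 + ((-34 + A(0, 3))*(-22))/2616 = (2*48*(22 + 48))/28 + ((-34 + 28)*(-22))/2616 = (2*48*70)*(1/28) - 6*(-22)*(1/2616) = 6720*(1/28) + 132*(1/2616) = 240 + 11/218 = 52331/218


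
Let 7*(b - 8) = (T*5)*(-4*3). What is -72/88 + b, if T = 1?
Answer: -107/77 ≈ -1.3896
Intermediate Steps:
b = -4/7 (b = 8 + ((1*5)*(-4*3))/7 = 8 + (5*(-12))/7 = 8 + (⅐)*(-60) = 8 - 60/7 = -4/7 ≈ -0.57143)
-72/88 + b = -72/88 - 4/7 = -72*1/88 - 4/7 = -9/11 - 4/7 = -107/77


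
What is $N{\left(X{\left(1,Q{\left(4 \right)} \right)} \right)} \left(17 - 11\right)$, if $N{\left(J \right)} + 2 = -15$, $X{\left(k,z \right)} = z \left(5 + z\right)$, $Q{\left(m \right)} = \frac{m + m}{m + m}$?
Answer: $-102$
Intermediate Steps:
$Q{\left(m \right)} = 1$ ($Q{\left(m \right)} = \frac{2 m}{2 m} = 2 m \frac{1}{2 m} = 1$)
$N{\left(J \right)} = -17$ ($N{\left(J \right)} = -2 - 15 = -17$)
$N{\left(X{\left(1,Q{\left(4 \right)} \right)} \right)} \left(17 - 11\right) = - 17 \left(17 - 11\right) = \left(-17\right) 6 = -102$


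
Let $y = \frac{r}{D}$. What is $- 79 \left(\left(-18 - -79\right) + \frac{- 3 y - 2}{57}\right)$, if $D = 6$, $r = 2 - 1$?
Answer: $- \frac{548971}{114} \approx -4815.5$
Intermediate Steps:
$r = 1$
$y = \frac{1}{6}$ ($y = 1 \cdot \frac{1}{6} = \frac{1}{6} \approx 0.16667$)
$- 79 \left(\left(-18 - -79\right) + \frac{- 3 y - 2}{57}\right) = - 79 \left(\left(-18 - -79\right) + \frac{\left(-3\right) \frac{1}{6} - 2}{57}\right) = - 79 \left(\left(-18 + 79\right) + \left(- \frac{1}{2} - 2\right) \frac{1}{57}\right) = - 79 \left(61 - \frac{5}{114}\right) = \left(-79\right) \frac{6949}{114} = - \frac{548971}{114}$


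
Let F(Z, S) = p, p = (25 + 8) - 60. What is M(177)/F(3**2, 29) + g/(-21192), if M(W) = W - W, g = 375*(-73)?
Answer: 9125/7064 ≈ 1.2918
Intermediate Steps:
g = -27375
p = -27 (p = 33 - 60 = -27)
F(Z, S) = -27
M(W) = 0
M(177)/F(3**2, 29) + g/(-21192) = 0/(-27) - 27375/(-21192) = 0*(-1/27) - 27375*(-1/21192) = 0 + 9125/7064 = 9125/7064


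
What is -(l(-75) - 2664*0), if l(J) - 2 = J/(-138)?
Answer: -117/46 ≈ -2.5435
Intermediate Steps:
l(J) = 2 - J/138 (l(J) = 2 + J/(-138) = 2 + J*(-1/138) = 2 - J/138)
-(l(-75) - 2664*0) = -((2 - 1/138*(-75)) - 2664*0) = -((2 + 25/46) - 1*0) = -(117/46 + 0) = -1*117/46 = -117/46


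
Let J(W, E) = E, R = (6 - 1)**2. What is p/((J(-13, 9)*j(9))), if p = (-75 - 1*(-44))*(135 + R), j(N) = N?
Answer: -4960/81 ≈ -61.235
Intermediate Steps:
R = 25 (R = 5**2 = 25)
p = -4960 (p = (-75 - 1*(-44))*(135 + 25) = (-75 + 44)*160 = -31*160 = -4960)
p/((J(-13, 9)*j(9))) = -4960/(9*9) = -4960/81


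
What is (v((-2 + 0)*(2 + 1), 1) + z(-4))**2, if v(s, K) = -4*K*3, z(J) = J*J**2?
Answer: 5776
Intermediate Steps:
z(J) = J**3
v(s, K) = -12*K
(v((-2 + 0)*(2 + 1), 1) + z(-4))**2 = (-12*1 + (-4)**3)**2 = (-12 - 64)**2 = (-76)**2 = 5776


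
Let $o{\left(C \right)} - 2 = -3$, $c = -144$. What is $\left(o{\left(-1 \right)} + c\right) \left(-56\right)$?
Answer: $8120$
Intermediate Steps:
$o{\left(C \right)} = -1$ ($o{\left(C \right)} = 2 - 3 = -1$)
$\left(o{\left(-1 \right)} + c\right) \left(-56\right) = \left(-1 - 144\right) \left(-56\right) = \left(-145\right) \left(-56\right) = 8120$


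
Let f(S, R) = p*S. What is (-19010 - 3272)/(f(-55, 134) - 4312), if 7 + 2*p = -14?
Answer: 44564/7469 ≈ 5.9665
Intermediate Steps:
p = -21/2 (p = -7/2 + (1/2)*(-14) = -7/2 - 7 = -21/2 ≈ -10.500)
f(S, R) = -21*S/2
(-19010 - 3272)/(f(-55, 134) - 4312) = (-19010 - 3272)/(-21/2*(-55) - 4312) = -22282/(1155/2 - 4312) = -22282/(-7469/2) = -22282*(-2/7469) = 44564/7469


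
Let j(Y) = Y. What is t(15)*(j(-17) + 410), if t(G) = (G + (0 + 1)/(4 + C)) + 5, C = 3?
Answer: 55413/7 ≈ 7916.1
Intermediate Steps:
t(G) = 36/7 + G (t(G) = (G + (0 + 1)/(4 + 3)) + 5 = (G + 1/7) + 5 = (1/7 + G) + 5 = 36/7 + G)
t(15)*(j(-17) + 410) = (36/7 + 15)*(-17 + 410) = (141/7)*393 = 55413/7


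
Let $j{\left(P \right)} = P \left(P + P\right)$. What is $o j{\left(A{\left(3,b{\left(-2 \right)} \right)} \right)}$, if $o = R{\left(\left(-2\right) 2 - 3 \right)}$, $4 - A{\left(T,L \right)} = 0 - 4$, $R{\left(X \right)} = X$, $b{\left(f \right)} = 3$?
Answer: $-896$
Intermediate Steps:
$A{\left(T,L \right)} = 8$ ($A{\left(T,L \right)} = 4 - \left(0 - 4\right) = 4 - -4 = 4 + 4 = 8$)
$j{\left(P \right)} = 2 P^{2}$ ($j{\left(P \right)} = P 2 P = 2 P^{2}$)
$o = -7$ ($o = \left(-2\right) 2 - 3 = -4 - 3 = -7$)
$o j{\left(A{\left(3,b{\left(-2 \right)} \right)} \right)} = - 7 \cdot 2 \cdot 8^{2} = - 7 \cdot 2 \cdot 64 = \left(-7\right) 128 = -896$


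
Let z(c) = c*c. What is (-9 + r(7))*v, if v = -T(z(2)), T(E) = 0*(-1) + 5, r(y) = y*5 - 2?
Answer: -120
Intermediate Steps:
r(y) = -2 + 5*y (r(y) = 5*y - 2 = -2 + 5*y)
z(c) = c²
T(E) = 5 (T(E) = 0 + 5 = 5)
v = -5 (v = -1*5 = -5)
(-9 + r(7))*v = (-9 + (-2 + 5*7))*(-5) = (-9 + (-2 + 35))*(-5) = (-9 + 33)*(-5) = 24*(-5) = -120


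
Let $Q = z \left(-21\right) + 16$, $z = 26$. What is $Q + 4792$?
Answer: $4262$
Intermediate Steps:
$Q = -530$ ($Q = 26 \left(-21\right) + 16 = -546 + 16 = -530$)
$Q + 4792 = -530 + 4792 = 4262$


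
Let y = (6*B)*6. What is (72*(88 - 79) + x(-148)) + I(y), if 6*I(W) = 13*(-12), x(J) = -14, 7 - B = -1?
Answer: 608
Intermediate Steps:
B = 8 (B = 7 - 1*(-1) = 7 + 1 = 8)
y = 288 (y = (6*8)*6 = 48*6 = 288)
I(W) = -26 (I(W) = (13*(-12))/6 = (⅙)*(-156) = -26)
(72*(88 - 79) + x(-148)) + I(y) = (72*(88 - 79) - 14) - 26 = (72*9 - 14) - 26 = (648 - 14) - 26 = 634 - 26 = 608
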